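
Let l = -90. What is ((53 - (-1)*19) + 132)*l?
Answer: -18360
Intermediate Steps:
((53 - (-1)*19) + 132)*l = ((53 - (-1)*19) + 132)*(-90) = ((53 - 1*(-19)) + 132)*(-90) = ((53 + 19) + 132)*(-90) = (72 + 132)*(-90) = 204*(-90) = -18360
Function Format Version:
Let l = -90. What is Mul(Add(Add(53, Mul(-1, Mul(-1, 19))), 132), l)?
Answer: -18360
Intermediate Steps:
Mul(Add(Add(53, Mul(-1, Mul(-1, 19))), 132), l) = Mul(Add(Add(53, Mul(-1, Mul(-1, 19))), 132), -90) = Mul(Add(Add(53, Mul(-1, -19)), 132), -90) = Mul(Add(Add(53, 19), 132), -90) = Mul(Add(72, 132), -90) = Mul(204, -90) = -18360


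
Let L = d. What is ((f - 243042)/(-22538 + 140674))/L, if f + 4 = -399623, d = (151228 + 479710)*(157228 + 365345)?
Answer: -214223/12983586002721488 ≈ -1.6500e-11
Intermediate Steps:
d = 329711163474 (d = 630938*522573 = 329711163474)
L = 329711163474
f = -399627 (f = -4 - 399623 = -399627)
((f - 243042)/(-22538 + 140674))/L = ((-399627 - 243042)/(-22538 + 140674))/329711163474 = -642669/118136*(1/329711163474) = -642669*1/118136*(1/329711163474) = -642669/118136*1/329711163474 = -214223/12983586002721488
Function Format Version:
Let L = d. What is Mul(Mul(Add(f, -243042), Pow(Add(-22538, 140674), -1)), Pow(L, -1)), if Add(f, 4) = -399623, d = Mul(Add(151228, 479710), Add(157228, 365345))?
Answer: Rational(-214223, 12983586002721488) ≈ -1.6500e-11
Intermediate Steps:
d = 329711163474 (d = Mul(630938, 522573) = 329711163474)
L = 329711163474
f = -399627 (f = Add(-4, -399623) = -399627)
Mul(Mul(Add(f, -243042), Pow(Add(-22538, 140674), -1)), Pow(L, -1)) = Mul(Mul(Add(-399627, -243042), Pow(Add(-22538, 140674), -1)), Pow(329711163474, -1)) = Mul(Mul(-642669, Pow(118136, -1)), Rational(1, 329711163474)) = Mul(Mul(-642669, Rational(1, 118136)), Rational(1, 329711163474)) = Mul(Rational(-642669, 118136), Rational(1, 329711163474)) = Rational(-214223, 12983586002721488)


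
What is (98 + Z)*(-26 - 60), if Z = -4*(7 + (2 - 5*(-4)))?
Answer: 1548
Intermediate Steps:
Z = -116 (Z = -4*(7 + (2 + 20)) = -4*(7 + 22) = -4*29 = -116)
(98 + Z)*(-26 - 60) = (98 - 116)*(-26 - 60) = -18*(-86) = 1548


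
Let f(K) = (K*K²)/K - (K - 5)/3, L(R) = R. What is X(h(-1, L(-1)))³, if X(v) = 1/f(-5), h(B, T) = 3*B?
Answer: 27/614125 ≈ 4.3965e-5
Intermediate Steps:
f(K) = 5/3 + K² - K/3 (f(K) = K³/K - (-5 + K)*(⅓) = K² + (5 - K)*(⅓) = K² + (5/3 - K/3) = 5/3 + K² - K/3)
X(v) = 3/85 (X(v) = 1/(5/3 + (-5)² - ⅓*(-5)) = 1/(5/3 + 25 + 5/3) = 1/(85/3) = 3/85)
X(h(-1, L(-1)))³ = (3/85)³ = 27/614125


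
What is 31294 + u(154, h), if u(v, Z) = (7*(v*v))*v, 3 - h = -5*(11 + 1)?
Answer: 25597142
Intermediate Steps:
h = 63 (h = 3 - (-5)*(11 + 1) = 3 - (-5)*12 = 3 - 1*(-60) = 3 + 60 = 63)
u(v, Z) = 7*v**3 (u(v, Z) = (7*v**2)*v = 7*v**3)
31294 + u(154, h) = 31294 + 7*154**3 = 31294 + 7*3652264 = 31294 + 25565848 = 25597142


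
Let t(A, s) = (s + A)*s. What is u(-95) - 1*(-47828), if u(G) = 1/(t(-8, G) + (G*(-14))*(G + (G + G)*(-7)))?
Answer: 79027878381/1652335 ≈ 47828.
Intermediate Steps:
t(A, s) = s*(A + s) (t(A, s) = (A + s)*s = s*(A + s))
u(G) = 1/(182*G² + G*(-8 + G)) (u(G) = 1/(G*(-8 + G) + (G*(-14))*(G + (G + G)*(-7))) = 1/(G*(-8 + G) + (-14*G)*(G + (2*G)*(-7))) = 1/(G*(-8 + G) + (-14*G)*(G - 14*G)) = 1/(G*(-8 + G) + (-14*G)*(-13*G)) = 1/(G*(-8 + G) + 182*G²) = 1/(182*G² + G*(-8 + G)))
u(-95) - 1*(-47828) = 1/((-95)*(-8 + 183*(-95))) - 1*(-47828) = -1/(95*(-8 - 17385)) + 47828 = -1/95/(-17393) + 47828 = -1/95*(-1/17393) + 47828 = 1/1652335 + 47828 = 79027878381/1652335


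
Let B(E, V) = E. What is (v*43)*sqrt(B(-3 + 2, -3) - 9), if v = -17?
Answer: -731*I*sqrt(10) ≈ -2311.6*I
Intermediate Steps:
(v*43)*sqrt(B(-3 + 2, -3) - 9) = (-17*43)*sqrt((-3 + 2) - 9) = -731*sqrt(-1 - 9) = -731*I*sqrt(10)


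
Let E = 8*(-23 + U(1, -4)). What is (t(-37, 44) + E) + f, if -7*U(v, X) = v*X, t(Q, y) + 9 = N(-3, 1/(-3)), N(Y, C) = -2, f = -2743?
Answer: -20534/7 ≈ -2933.4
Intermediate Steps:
t(Q, y) = -11 (t(Q, y) = -9 - 2 = -11)
U(v, X) = -X*v/7 (U(v, X) = -v*X/7 = -X*v/7)
E = -1256/7 (E = 8*(-23 - ⅐*(-4)*1) = 8*(-23 + 4/7) = 8*(-157/7) = -1256/7 ≈ -179.43)
(t(-37, 44) + E) + f = (-11 - 1256/7) - 2743 = -1333/7 - 2743 = -20534/7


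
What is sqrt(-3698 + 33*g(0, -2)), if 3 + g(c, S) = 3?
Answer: 43*I*sqrt(2) ≈ 60.811*I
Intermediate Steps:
g(c, S) = 0 (g(c, S) = -3 + 3 = 0)
sqrt(-3698 + 33*g(0, -2)) = sqrt(-3698 + 33*0) = sqrt(-3698 + 0) = sqrt(-3698) = 43*I*sqrt(2)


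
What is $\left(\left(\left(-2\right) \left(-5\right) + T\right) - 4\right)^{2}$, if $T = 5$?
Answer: $121$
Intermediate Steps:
$\left(\left(\left(-2\right) \left(-5\right) + T\right) - 4\right)^{2} = \left(\left(\left(-2\right) \left(-5\right) + 5\right) - 4\right)^{2} = \left(\left(10 + 5\right) - 4\right)^{2} = \left(15 - 4\right)^{2} = 11^{2} = 121$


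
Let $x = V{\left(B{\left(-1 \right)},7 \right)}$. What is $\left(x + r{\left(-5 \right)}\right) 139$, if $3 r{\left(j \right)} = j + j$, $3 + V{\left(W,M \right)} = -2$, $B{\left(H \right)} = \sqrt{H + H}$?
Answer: $- \frac{3475}{3} \approx -1158.3$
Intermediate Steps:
$B{\left(H \right)} = \sqrt{2} \sqrt{H}$ ($B{\left(H \right)} = \sqrt{2 H} = \sqrt{2} \sqrt{H}$)
$V{\left(W,M \right)} = -5$ ($V{\left(W,M \right)} = -3 - 2 = -5$)
$x = -5$
$r{\left(j \right)} = \frac{2 j}{3}$ ($r{\left(j \right)} = \frac{j + j}{3} = \frac{2 j}{3}$)
$\left(x + r{\left(-5 \right)}\right) 139 = \left(-5 + \frac{2}{3} \left(-5\right)\right) 139 = \left(-5 - \frac{10}{3}\right) 139 = \left(- \frac{25}{3}\right) 139 = - \frac{3475}{3}$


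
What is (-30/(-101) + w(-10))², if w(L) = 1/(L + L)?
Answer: 249001/4080400 ≈ 0.061024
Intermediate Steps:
w(L) = 1/(2*L)
(-30/(-101) + w(-10))² = (-30/(-101) + (½)/(-10))² = (-30*(-1/101) + (½)*(-⅒))² = (30/101 - 1/20)² = (499/2020)² = 249001/4080400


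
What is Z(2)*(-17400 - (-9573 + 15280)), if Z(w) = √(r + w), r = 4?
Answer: -23107*√6 ≈ -56600.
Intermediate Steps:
Z(w) = √(4 + w)
Z(2)*(-17400 - (-9573 + 15280)) = √(4 + 2)*(-17400 - (-9573 + 15280)) = √6*(-17400 - 1*5707) = √6*(-17400 - 5707) = √6*(-23107) = -23107*√6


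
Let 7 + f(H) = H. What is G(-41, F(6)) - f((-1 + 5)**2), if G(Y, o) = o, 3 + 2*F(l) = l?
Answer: -15/2 ≈ -7.5000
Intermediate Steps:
F(l) = -3/2 + l/2
f(H) = -7 + H
G(-41, F(6)) - f((-1 + 5)**2) = (-3/2 + (1/2)*6) - (-7 + (-1 + 5)**2) = (-3/2 + 3) - (-7 + 4**2) = 3/2 - (-7 + 16) = 3/2 - 1*9 = 3/2 - 9 = -15/2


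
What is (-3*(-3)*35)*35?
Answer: 11025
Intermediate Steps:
(-3*(-3)*35)*35 = (9*35)*35 = 315*35 = 11025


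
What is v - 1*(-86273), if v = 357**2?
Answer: 213722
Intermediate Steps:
v = 127449
v - 1*(-86273) = 127449 - 1*(-86273) = 127449 + 86273 = 213722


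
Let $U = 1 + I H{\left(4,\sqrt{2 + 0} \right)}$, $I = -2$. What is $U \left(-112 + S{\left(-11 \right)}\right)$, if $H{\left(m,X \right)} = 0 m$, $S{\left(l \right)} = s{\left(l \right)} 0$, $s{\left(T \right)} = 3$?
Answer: $-112$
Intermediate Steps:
$S{\left(l \right)} = 0$ ($S{\left(l \right)} = 3 \cdot 0 = 0$)
$H{\left(m,X \right)} = 0$
$U = 1$ ($U = 1 - 0 = 1 + 0 = 1$)
$U \left(-112 + S{\left(-11 \right)}\right) = 1 \left(-112 + 0\right) = 1 \left(-112\right) = -112$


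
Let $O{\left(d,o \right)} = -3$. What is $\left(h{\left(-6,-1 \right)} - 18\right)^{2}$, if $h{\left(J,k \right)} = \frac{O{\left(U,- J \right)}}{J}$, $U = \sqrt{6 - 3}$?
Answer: $\frac{1225}{4} \approx 306.25$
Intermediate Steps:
$U = \sqrt{3} \approx 1.732$
$h{\left(J,k \right)} = - \frac{3}{J}$
$\left(h{\left(-6,-1 \right)} - 18\right)^{2} = \left(- \frac{3}{-6} - 18\right)^{2} = \left(\left(-3\right) \left(- \frac{1}{6}\right) - 18\right)^{2} = \left(\frac{1}{2} - 18\right)^{2} = \left(- \frac{35}{2}\right)^{2} = \frac{1225}{4}$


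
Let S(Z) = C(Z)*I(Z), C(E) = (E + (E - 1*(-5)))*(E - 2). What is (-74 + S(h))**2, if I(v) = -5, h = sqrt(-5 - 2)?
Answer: 1941 - 460*I*sqrt(7) ≈ 1941.0 - 1217.0*I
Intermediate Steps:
h = I*sqrt(7) (h = sqrt(-7) = I*sqrt(7) ≈ 2.6458*I)
C(E) = (-2 + E)*(5 + 2*E) (C(E) = (E + (E + 5))*(-2 + E) = (E + (5 + E))*(-2 + E) = (5 + 2*E)*(-2 + E) = (-2 + E)*(5 + 2*E))
S(Z) = 50 - 10*Z**2 - 5*Z (S(Z) = (-10 + Z + 2*Z**2)*(-5) = 50 - 10*Z**2 - 5*Z)
(-74 + S(h))**2 = (-74 + (50 - 10*(I*sqrt(7))**2 - 5*I*sqrt(7)))**2 = (-74 + (50 - 10*(-7) - 5*I*sqrt(7)))**2 = (-74 + (50 + 70 - 5*I*sqrt(7)))**2 = (-74 + (120 - 5*I*sqrt(7)))**2 = (46 - 5*I*sqrt(7))**2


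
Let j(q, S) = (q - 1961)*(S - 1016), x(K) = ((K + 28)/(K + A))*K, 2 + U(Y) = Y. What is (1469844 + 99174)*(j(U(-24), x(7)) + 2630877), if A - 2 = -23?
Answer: 7349973033447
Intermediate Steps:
A = -21 (A = 2 - 23 = -21)
U(Y) = -2 + Y
x(K) = K*(28 + K)/(-21 + K) (x(K) = ((K + 28)/(K - 21))*K = ((28 + K)/(-21 + K))*K = K*(28 + K)/(-21 + K))
j(q, S) = (-1961 + q)*(-1016 + S)
(1469844 + 99174)*(j(U(-24), x(7)) + 2630877) = (1469844 + 99174)*((1992376 - 13727*(28 + 7)/(-21 + 7) - 1016*(-2 - 24) + (7*(28 + 7)/(-21 + 7))*(-2 - 24)) + 2630877) = 1569018*((1992376 - 13727*35/(-14) - 1016*(-26) + (7*35/(-14))*(-26)) + 2630877) = 1569018*((1992376 - 13727*(-1)*35/14 + 26416 + (7*(-1/14)*35)*(-26)) + 2630877) = 1569018*((1992376 - 1961*(-35/2) + 26416 - 35/2*(-26)) + 2630877) = 1569018*((1992376 + 68635/2 + 26416 + 455) + 2630877) = 1569018*(4107129/2 + 2630877) = 1569018*(9368883/2) = 7349973033447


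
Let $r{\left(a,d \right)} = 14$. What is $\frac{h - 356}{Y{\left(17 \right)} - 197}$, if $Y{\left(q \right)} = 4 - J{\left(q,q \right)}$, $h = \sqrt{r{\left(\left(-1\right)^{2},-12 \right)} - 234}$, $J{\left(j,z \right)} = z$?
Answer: $\frac{178}{105} - \frac{i \sqrt{55}}{105} \approx 1.6952 - 0.07063 i$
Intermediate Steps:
$h = 2 i \sqrt{55}$ ($h = \sqrt{14 - 234} = \sqrt{-220} = 2 i \sqrt{55} \approx 14.832 i$)
$Y{\left(q \right)} = 4 - q$
$\frac{h - 356}{Y{\left(17 \right)} - 197} = \frac{2 i \sqrt{55} - 356}{\left(4 - 17\right) - 197} = \frac{-356 + 2 i \sqrt{55}}{\left(4 - 17\right) - 197} = \frac{-356 + 2 i \sqrt{55}}{-13 - 197} = \frac{-356 + 2 i \sqrt{55}}{-210} = \left(-356 + 2 i \sqrt{55}\right) \left(- \frac{1}{210}\right) = \frac{178}{105} - \frac{i \sqrt{55}}{105}$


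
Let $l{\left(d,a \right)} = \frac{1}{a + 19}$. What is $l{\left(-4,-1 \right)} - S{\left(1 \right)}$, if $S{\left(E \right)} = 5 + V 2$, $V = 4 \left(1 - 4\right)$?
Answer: $\frac{343}{18} \approx 19.056$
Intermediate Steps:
$V = -12$ ($V = 4 \left(-3\right) = -12$)
$l{\left(d,a \right)} = \frac{1}{19 + a}$
$S{\left(E \right)} = -19$ ($S{\left(E \right)} = 5 - 24 = -19$)
$l{\left(-4,-1 \right)} - S{\left(1 \right)} = \frac{1}{19 - 1} - -19 = \frac{1}{18} + 19 = \frac{343}{18}$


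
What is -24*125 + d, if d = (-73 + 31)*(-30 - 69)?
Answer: 1158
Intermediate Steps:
d = 4158 (d = -42*(-99) = 4158)
-24*125 + d = -24*125 + 4158 = -3000 + 4158 = 1158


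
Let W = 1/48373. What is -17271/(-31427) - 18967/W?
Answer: -28833979928786/31427 ≈ -9.1749e+8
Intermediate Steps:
W = 1/48373 ≈ 2.0673e-5
-17271/(-31427) - 18967/W = -17271/(-31427) - 18967/1/48373 = -17271*(-1/31427) - 18967*48373 = 17271/31427 - 917490691 = -28833979928786/31427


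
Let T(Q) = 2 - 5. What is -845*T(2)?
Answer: 2535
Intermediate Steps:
T(Q) = -3
-845*T(2) = -845*(-3) = 2535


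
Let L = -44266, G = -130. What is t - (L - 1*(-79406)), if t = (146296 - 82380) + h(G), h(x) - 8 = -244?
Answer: 28540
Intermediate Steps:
h(x) = -236 (h(x) = 8 - 244 = -236)
t = 63680 (t = (146296 - 82380) - 236 = 63916 - 236 = 63680)
t - (L - 1*(-79406)) = 63680 - (-44266 - 1*(-79406)) = 63680 - (-44266 + 79406) = 63680 - 1*35140 = 63680 - 35140 = 28540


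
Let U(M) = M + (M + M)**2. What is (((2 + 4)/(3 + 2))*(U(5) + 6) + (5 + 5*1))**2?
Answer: 512656/25 ≈ 20506.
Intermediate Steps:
U(M) = M + 4*M**2 (U(M) = M + (2*M)**2 = M + 4*M**2)
(((2 + 4)/(3 + 2))*(U(5) + 6) + (5 + 5*1))**2 = (((2 + 4)/(3 + 2))*(5*(1 + 4*5) + 6) + (5 + 5*1))**2 = ((6/5)*(5*(1 + 20) + 6) + (5 + 5))**2 = ((6*(1/5))*(5*21 + 6) + 10)**2 = (6*(105 + 6)/5 + 10)**2 = ((6/5)*111 + 10)**2 = (666/5 + 10)**2 = (716/5)**2 = 512656/25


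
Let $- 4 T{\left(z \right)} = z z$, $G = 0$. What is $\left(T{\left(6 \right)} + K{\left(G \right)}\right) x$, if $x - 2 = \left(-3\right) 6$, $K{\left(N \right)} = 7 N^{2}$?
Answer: $144$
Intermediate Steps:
$T{\left(z \right)} = - \frac{z^{2}}{4}$ ($T{\left(z \right)} = - \frac{z z}{4} = - \frac{z^{2}}{4}$)
$x = -16$ ($x = 2 - 18 = -16$)
$\left(T{\left(6 \right)} + K{\left(G \right)}\right) x = \left(- \frac{6^{2}}{4} + 7 \cdot 0^{2}\right) \left(-16\right) = \left(\left(- \frac{1}{4}\right) 36 + 7 \cdot 0\right) \left(-16\right) = \left(-9 + 0\right) \left(-16\right) = \left(-9\right) \left(-16\right) = 144$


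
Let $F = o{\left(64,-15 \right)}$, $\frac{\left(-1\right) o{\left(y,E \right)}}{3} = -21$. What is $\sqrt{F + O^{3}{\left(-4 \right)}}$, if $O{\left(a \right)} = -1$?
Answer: $\sqrt{62} \approx 7.874$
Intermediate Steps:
$o{\left(y,E \right)} = 63$ ($o{\left(y,E \right)} = \left(-3\right) \left(-21\right) = 63$)
$F = 63$
$\sqrt{F + O^{3}{\left(-4 \right)}} = \sqrt{63 + \left(-1\right)^{3}} = \sqrt{63 - 1} = \sqrt{62}$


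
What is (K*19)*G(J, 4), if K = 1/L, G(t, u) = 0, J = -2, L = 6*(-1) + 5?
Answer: 0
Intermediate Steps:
L = -1 (L = -6 + 5 = -1)
K = -1 (K = 1/(-1) = -1)
(K*19)*G(J, 4) = -1*19*0 = -19*0 = 0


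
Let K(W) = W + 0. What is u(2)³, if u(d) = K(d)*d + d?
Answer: 216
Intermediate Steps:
K(W) = W
u(d) = d + d² (u(d) = d*d + d = d² + d = d + d²)
u(2)³ = (2*(1 + 2))³ = (2*3)³ = 6³ = 216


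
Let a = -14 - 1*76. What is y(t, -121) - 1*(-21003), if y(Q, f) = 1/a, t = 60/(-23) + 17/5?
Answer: 1890269/90 ≈ 21003.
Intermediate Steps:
t = 91/115 (t = 60*(-1/23) + 17*(1/5) = -60/23 + 17/5 = 91/115 ≈ 0.79130)
a = -90 (a = -14 - 76 = -90)
y(Q, f) = -1/90 (y(Q, f) = 1/(-90) = -1/90)
y(t, -121) - 1*(-21003) = -1/90 - 1*(-21003) = -1/90 + 21003 = 1890269/90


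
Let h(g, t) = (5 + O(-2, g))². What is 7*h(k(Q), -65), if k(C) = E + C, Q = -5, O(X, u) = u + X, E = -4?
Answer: 252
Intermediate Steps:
O(X, u) = X + u
k(C) = -4 + C
h(g, t) = (3 + g)² (h(g, t) = (5 + (-2 + g))² = (3 + g)²)
7*h(k(Q), -65) = 7*(3 + (-4 - 5))² = 7*(3 - 9)² = 7*(-6)² = 7*36 = 252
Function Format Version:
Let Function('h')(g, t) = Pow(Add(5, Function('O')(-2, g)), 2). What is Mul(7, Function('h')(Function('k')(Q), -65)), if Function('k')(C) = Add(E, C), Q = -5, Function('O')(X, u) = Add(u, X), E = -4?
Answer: 252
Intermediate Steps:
Function('O')(X, u) = Add(X, u)
Function('k')(C) = Add(-4, C)
Function('h')(g, t) = Pow(Add(3, g), 2) (Function('h')(g, t) = Pow(Add(5, Add(-2, g)), 2) = Pow(Add(3, g), 2))
Mul(7, Function('h')(Function('k')(Q), -65)) = Mul(7, Pow(Add(3, Add(-4, -5)), 2)) = Mul(7, Pow(Add(3, -9), 2)) = Mul(7, Pow(-6, 2)) = Mul(7, 36) = 252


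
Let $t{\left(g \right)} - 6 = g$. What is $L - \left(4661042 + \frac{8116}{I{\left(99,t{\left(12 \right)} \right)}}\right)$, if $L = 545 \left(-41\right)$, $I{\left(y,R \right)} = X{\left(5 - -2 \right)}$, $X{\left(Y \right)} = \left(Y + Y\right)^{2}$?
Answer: $- \frac{229487992}{49} \approx -4.6834 \cdot 10^{6}$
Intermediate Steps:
$X{\left(Y \right)} = 4 Y^{2}$ ($X{\left(Y \right)} = \left(2 Y\right)^{2} = 4 Y^{2}$)
$t{\left(g \right)} = 6 + g$
$I{\left(y,R \right)} = 196$ ($I{\left(y,R \right)} = 4 \left(5 - -2\right)^{2} = 4 \left(5 + 2\right)^{2} = 4 \cdot 7^{2} = 4 \cdot 49 = 196$)
$L = -22345$
$L - \left(4661042 + \frac{8116}{I{\left(99,t{\left(12 \right)} \right)}}\right) = -22345 - \left(4661042 + \frac{2029}{49}\right) = -22345 - \left(\frac{2029}{49} + 874 \frac{1}{\frac{1}{5333}}\right) = -22345 - \frac{228393087}{49} = - \frac{229487992}{49}$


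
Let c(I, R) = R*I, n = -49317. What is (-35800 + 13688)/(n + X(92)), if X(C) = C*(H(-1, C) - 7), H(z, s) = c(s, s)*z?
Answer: 22112/828649 ≈ 0.026684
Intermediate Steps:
c(I, R) = I*R
H(z, s) = z*s² (H(z, s) = (s*s)*z = s²*z = z*s²)
X(C) = C*(-7 - C²) (X(C) = C*(-C² - 7) = C*(-7 - C²))
(-35800 + 13688)/(n + X(92)) = (-35800 + 13688)/(-49317 - 1*92*(7 + 92²)) = -22112/(-49317 - 1*92*(7 + 8464)) = -22112/(-49317 - 1*92*8471) = -22112/(-49317 - 779332) = -22112/(-828649) = -22112*(-1/828649) = 22112/828649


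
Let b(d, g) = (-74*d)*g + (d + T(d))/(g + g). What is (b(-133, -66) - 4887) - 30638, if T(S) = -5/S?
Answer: -3006886312/4389 ≈ -6.8510e+5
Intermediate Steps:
b(d, g) = (d - 5/d)/(2*g) - 74*d*g (b(d, g) = (-74*d)*g + (d - 5/d)/(g + g) = -74*d*g + (d - 5/d)/((2*g)) = -74*d*g + (d - 5/d)*(1/(2*g)) = -74*d*g + (d - 5/d)/(2*g) = (d - 5/d)/(2*g) - 74*d*g)
(b(-133, -66) - 4887) - 30638 = (((½)*(-133)/(-66) - 74*(-133)*(-66) - 5/2/(-133*(-66))) - 4887) - 30638 = (((½)*(-133)*(-1/66) - 649572 - 5/2*(-1/133)*(-1/66)) - 4887) - 30638 = ((133/132 - 649572 - 5/17556) - 4887) - 30638 = (-2850967087/4389 - 4887) - 30638 = -2872416130/4389 - 30638 = -3006886312/4389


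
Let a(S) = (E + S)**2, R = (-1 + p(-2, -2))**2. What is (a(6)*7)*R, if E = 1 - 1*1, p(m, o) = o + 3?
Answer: 0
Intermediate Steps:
p(m, o) = 3 + o
E = 0 (E = 1 - 1 = 0)
R = 0 (R = (-1 + (3 - 2))**2 = (-1 + 1)**2 = 0**2 = 0)
a(S) = S**2 (a(S) = (0 + S)**2 = S**2)
(a(6)*7)*R = (6**2*7)*0 = (36*7)*0 = 252*0 = 0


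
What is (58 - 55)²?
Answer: 9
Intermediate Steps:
(58 - 55)² = 3² = 9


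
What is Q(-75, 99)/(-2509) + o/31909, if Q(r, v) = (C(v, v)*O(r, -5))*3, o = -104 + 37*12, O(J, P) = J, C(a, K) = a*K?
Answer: 4139257505/4709393 ≈ 878.94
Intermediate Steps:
C(a, K) = K*a
o = 340 (o = -104 + 444 = 340)
Q(r, v) = 3*r*v**2 (Q(r, v) = ((v*v)*r)*3 = (v**2*r)*3 = (r*v**2)*3 = 3*r*v**2)
Q(-75, 99)/(-2509) + o/31909 = (3*(-75)*99**2)/(-2509) + 340/31909 = (3*(-75)*9801)*(-1/2509) + 340*(1/31909) = -2205225*(-1/2509) + 20/1877 = 2205225/2509 + 20/1877 = 4139257505/4709393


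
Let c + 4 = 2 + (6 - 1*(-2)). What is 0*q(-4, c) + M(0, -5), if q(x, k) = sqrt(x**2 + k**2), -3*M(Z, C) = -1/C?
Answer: -1/15 ≈ -0.066667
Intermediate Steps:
M(Z, C) = 1/(3*C) (M(Z, C) = -(-1)/(3*C) = 1/(3*C))
c = 6 (c = -4 + (2 + (6 - 1*(-2))) = -4 + (2 + (6 + 2)) = -4 + (2 + 8) = -4 + 10 = 6)
q(x, k) = sqrt(k**2 + x**2)
0*q(-4, c) + M(0, -5) = 0*sqrt(6**2 + (-4)**2) + (1/3)/(-5) = 0*sqrt(36 + 16) + (1/3)*(-1/5) = 0*sqrt(52) - 1/15 = 0*(2*sqrt(13)) - 1/15 = 0 - 1/15 = -1/15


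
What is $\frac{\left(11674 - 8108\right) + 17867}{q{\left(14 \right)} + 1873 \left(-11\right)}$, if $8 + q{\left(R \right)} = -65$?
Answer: $- \frac{21433}{20676} \approx -1.0366$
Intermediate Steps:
$q{\left(R \right)} = -73$ ($q{\left(R \right)} = -8 - 65 = -73$)
$\frac{\left(11674 - 8108\right) + 17867}{q{\left(14 \right)} + 1873 \left(-11\right)} = \frac{\left(11674 - 8108\right) + 17867}{-73 + 1873 \left(-11\right)} = \frac{\left(11674 - 8108\right) + 17867}{-73 - 20603} = \frac{3566 + 17867}{-20676} = 21433 \left(- \frac{1}{20676}\right) = - \frac{21433}{20676}$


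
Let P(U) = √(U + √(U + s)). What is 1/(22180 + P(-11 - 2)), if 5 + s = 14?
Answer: 1/(22180 + √(-13 + 2*I)) ≈ 4.5085e-5 - 7.3e-9*I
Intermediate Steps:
s = 9 (s = -5 + 14 = 9)
P(U) = √(U + √(9 + U)) (P(U) = √(U + √(U + 9)) = √(U + √(9 + U)))
1/(22180 + P(-11 - 2)) = 1/(22180 + √((-11 - 2) + √(9 + (-11 - 2)))) = 1/(22180 + √(-13 + √(9 - 13))) = 1/(22180 + √(-13 + √(-4))) = 1/(22180 + √(-13 + 2*I))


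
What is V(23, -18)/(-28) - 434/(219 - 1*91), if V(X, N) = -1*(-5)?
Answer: -1599/448 ≈ -3.5692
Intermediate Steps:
V(X, N) = 5
V(23, -18)/(-28) - 434/(219 - 1*91) = 5/(-28) - 434/(219 - 1*91) = 5*(-1/28) - 434/(219 - 91) = -5/28 - 434/128 = -5/28 - 434*1/128 = -5/28 - 217/64 = -1599/448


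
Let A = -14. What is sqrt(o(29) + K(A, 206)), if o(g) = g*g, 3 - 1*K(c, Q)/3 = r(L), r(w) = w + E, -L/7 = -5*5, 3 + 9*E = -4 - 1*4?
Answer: sqrt(2958)/3 ≈ 18.129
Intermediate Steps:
E = -11/9 (E = -1/3 + (-4 - 1*4)/9 = -1/3 + (-4 - 4)/9 = -1/3 + (1/9)*(-8) = -1/3 - 8/9 = -11/9 ≈ -1.2222)
L = 175 (L = -(-35)*5 = -7*(-25) = 175)
r(w) = -11/9 + w (r(w) = w - 11/9 = -11/9 + w)
K(c, Q) = -1537/3 (K(c, Q) = 9 - 3*(-11/9 + 175) = 9 - 3*1564/9 = 9 - 1564/3 = -1537/3)
o(g) = g**2
sqrt(o(29) + K(A, 206)) = sqrt(29**2 - 1537/3) = sqrt(841 - 1537/3) = sqrt(986/3) = sqrt(2958)/3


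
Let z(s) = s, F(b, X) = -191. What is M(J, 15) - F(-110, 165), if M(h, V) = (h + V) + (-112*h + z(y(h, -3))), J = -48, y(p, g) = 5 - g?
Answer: 5542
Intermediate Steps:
M(h, V) = 8 + V - 111*h (M(h, V) = (h + V) + (-112*h + (5 - 1*(-3))) = (V + h) + (-112*h + (5 + 3)) = (V + h) + (-112*h + 8) = (V + h) + (8 - 112*h) = 8 + V - 111*h)
M(J, 15) - F(-110, 165) = (8 + 15 - 111*(-48)) - 1*(-191) = (8 + 15 + 5328) + 191 = 5351 + 191 = 5542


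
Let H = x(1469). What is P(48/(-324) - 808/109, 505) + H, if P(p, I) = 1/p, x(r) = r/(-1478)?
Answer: -18518971/16444228 ≈ -1.1262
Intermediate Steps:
x(r) = -r/1478 (x(r) = r*(-1/1478) = -r/1478)
H = -1469/1478 (H = -1/1478*1469 = -1469/1478 ≈ -0.99391)
P(48/(-324) - 808/109, 505) + H = 1/(48/(-324) - 808/109) - 1469/1478 = 1/(48*(-1/324) - 808*1/109) - 1469/1478 = 1/(-4/27 - 808/109) - 1469/1478 = 1/(-22252/2943) - 1469/1478 = -2943/22252 - 1469/1478 = -18518971/16444228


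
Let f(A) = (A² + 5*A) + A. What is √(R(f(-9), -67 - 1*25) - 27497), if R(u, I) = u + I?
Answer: I*√27562 ≈ 166.02*I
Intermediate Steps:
f(A) = A² + 6*A
R(u, I) = I + u
√(R(f(-9), -67 - 1*25) - 27497) = √(((-67 - 1*25) - 9*(6 - 9)) - 27497) = √(((-67 - 25) - 9*(-3)) - 27497) = √((-92 + 27) - 27497) = √(-65 - 27497) = √(-27562) = I*√27562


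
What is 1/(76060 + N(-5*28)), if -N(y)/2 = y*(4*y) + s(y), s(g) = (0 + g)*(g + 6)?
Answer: -1/118260 ≈ -8.4559e-6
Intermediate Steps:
s(g) = g*(6 + g)
N(y) = -8*y**2 - 2*y*(6 + y) (N(y) = -2*(y*(4*y) + y*(6 + y)) = -2*(4*y**2 + y*(6 + y)) = -8*y**2 - 2*y*(6 + y))
1/(76060 + N(-5*28)) = 1/(76060 + 2*(-5*28)*(-6 - (-25)*28)) = 1/(76060 + 2*(-140)*(-6 - 5*(-140))) = 1/(76060 + 2*(-140)*(-6 + 700)) = 1/(76060 + 2*(-140)*694) = 1/(76060 - 194320) = 1/(-118260) = -1/118260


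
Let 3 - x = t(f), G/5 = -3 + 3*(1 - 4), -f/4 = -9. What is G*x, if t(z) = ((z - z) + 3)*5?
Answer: 720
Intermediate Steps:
f = 36 (f = -4*(-9) = 36)
t(z) = 15 (t(z) = (0 + 3)*5 = 3*5 = 15)
G = -60 (G = 5*(-3 + 3*(1 - 4)) = 5*(-3 + 3*(-3)) = 5*(-3 - 9) = 5*(-12) = -60)
x = -12 (x = 3 - 1*15 = 3 - 15 = -12)
G*x = -60*(-12) = 720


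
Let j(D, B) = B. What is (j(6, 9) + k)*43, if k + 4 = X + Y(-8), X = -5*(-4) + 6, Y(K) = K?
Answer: 989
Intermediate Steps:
X = 26 (X = 20 + 6 = 26)
k = 14 (k = -4 + (26 - 8) = -4 + 18 = 14)
(j(6, 9) + k)*43 = (9 + 14)*43 = 23*43 = 989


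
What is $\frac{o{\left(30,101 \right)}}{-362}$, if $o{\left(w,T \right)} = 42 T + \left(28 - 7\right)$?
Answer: $- \frac{4263}{362} \approx -11.776$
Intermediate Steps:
$o{\left(w,T \right)} = 21 + 42 T$ ($o{\left(w,T \right)} = 42 T + 21 = 21 + 42 T$)
$\frac{o{\left(30,101 \right)}}{-362} = \frac{21 + 42 \cdot 101}{-362} = \left(21 + 4242\right) \left(- \frac{1}{362}\right) = 4263 \left(- \frac{1}{362}\right) = - \frac{4263}{362}$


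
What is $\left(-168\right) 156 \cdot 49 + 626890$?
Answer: $-657302$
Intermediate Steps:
$\left(-168\right) 156 \cdot 49 + 626890 = \left(-26208\right) 49 + 626890 = -1284192 + 626890 = -657302$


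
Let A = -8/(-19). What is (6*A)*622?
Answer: 29856/19 ≈ 1571.4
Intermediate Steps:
A = 8/19 (A = -8*(-1/19) = 8/19 ≈ 0.42105)
(6*A)*622 = (6*(8/19))*622 = (48/19)*622 = 29856/19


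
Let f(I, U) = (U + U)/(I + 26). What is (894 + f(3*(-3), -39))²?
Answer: 228614400/289 ≈ 7.9105e+5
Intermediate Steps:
f(I, U) = 2*U/(26 + I) (f(I, U) = (2*U)/(26 + I) = 2*U/(26 + I))
(894 + f(3*(-3), -39))² = (894 + 2*(-39)/(26 + 3*(-3)))² = (894 + 2*(-39)/(26 - 9))² = (894 + 2*(-39)/17)² = (894 + 2*(-39)*(1/17))² = (894 - 78/17)² = (15120/17)² = 228614400/289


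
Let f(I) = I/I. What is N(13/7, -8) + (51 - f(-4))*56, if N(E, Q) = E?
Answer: 19613/7 ≈ 2801.9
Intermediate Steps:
f(I) = 1
N(13/7, -8) + (51 - f(-4))*56 = 13/7 + (51 - 1*1)*56 = 13*(1/7) + (51 - 1)*56 = 13/7 + 50*56 = 13/7 + 2800 = 19613/7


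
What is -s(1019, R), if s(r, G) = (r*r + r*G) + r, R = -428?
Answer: -603248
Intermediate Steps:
s(r, G) = r + r**2 + G*r (s(r, G) = (r**2 + G*r) + r = r + r**2 + G*r)
-s(1019, R) = -1019*(1 - 428 + 1019) = -1019*592 = -1*603248 = -603248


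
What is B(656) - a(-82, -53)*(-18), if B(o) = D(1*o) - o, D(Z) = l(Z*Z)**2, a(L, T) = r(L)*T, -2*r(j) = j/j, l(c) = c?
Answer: 185189072717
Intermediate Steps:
r(j) = -1/2 (r(j) = -j/(2*j) = -1/2*1 = -1/2)
a(L, T) = -T/2
D(Z) = Z**4 (D(Z) = (Z*Z)**2 = (Z**2)**2 = Z**4)
B(o) = o**4 - o (B(o) = (1*o)**4 - o = o**4 - o)
B(656) - a(-82, -53)*(-18) = (656**4 - 1*656) - (-1/2*(-53))*(-18) = (185189072896 - 656) - 53*(-18)/2 = 185189072240 - 1*(-477) = 185189072240 + 477 = 185189072717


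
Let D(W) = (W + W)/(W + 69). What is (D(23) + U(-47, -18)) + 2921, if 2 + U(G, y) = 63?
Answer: 5965/2 ≈ 2982.5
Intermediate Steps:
U(G, y) = 61 (U(G, y) = -2 + 63 = 61)
D(W) = 2*W/(69 + W) (D(W) = (2*W)/(69 + W) = 2*W/(69 + W))
(D(23) + U(-47, -18)) + 2921 = (2*23/(69 + 23) + 61) + 2921 = (2*23/92 + 61) + 2921 = (2*23*(1/92) + 61) + 2921 = (½ + 61) + 2921 = 123/2 + 2921 = 5965/2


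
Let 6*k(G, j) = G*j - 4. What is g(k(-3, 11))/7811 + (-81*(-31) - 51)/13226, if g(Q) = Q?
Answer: 57400499/309924858 ≈ 0.18521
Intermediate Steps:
k(G, j) = -⅔ + G*j/6 (k(G, j) = (G*j - 4)/6 = (-4 + G*j)/6 = -⅔ + G*j/6)
g(k(-3, 11))/7811 + (-81*(-31) - 51)/13226 = (-⅔ + (⅙)*(-3)*11)/7811 + (-81*(-31) - 51)/13226 = (-⅔ - 11/2)*(1/7811) + (2511 - 51)*(1/13226) = -37/6*1/7811 + 2460*(1/13226) = -37/46866 + 1230/6613 = 57400499/309924858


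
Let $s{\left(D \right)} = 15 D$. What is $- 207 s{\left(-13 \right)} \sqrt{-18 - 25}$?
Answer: $40365 i \sqrt{43} \approx 2.6469 \cdot 10^{5} i$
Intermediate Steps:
$- 207 s{\left(-13 \right)} \sqrt{-18 - 25} = - 207 \cdot 15 \left(-13\right) \sqrt{-18 - 25} = \left(-207\right) \left(-195\right) \sqrt{-43} = 40365 i \sqrt{43}$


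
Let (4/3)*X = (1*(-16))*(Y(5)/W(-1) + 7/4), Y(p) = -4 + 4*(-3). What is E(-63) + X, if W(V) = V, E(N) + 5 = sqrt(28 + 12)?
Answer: -218 + 2*sqrt(10) ≈ -211.68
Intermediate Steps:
E(N) = -5 + 2*sqrt(10) (E(N) = -5 + sqrt(28 + 12) = -5 + sqrt(40) = -5 + 2*sqrt(10))
Y(p) = -16 (Y(p) = -4 - 12 = -16)
X = -213 (X = 3*((1*(-16))*(-16/(-1) + 7/4))/4 = 3*(-16*(-16*(-1) + 7*(1/4)))/4 = 3*(-16*(16 + 7/4))/4 = 3*(-16*71/4)/4 = (3/4)*(-284) = -213)
E(-63) + X = (-5 + 2*sqrt(10)) - 213 = -218 + 2*sqrt(10)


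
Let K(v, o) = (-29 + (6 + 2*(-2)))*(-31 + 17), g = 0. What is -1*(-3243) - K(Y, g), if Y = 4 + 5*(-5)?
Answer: 2865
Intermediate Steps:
Y = -21 (Y = 4 - 25 = -21)
K(v, o) = 378 (K(v, o) = (-29 + (6 - 4))*(-14) = (-29 + 2)*(-14) = -27*(-14) = 378)
-1*(-3243) - K(Y, g) = -1*(-3243) - 1*378 = 3243 - 378 = 2865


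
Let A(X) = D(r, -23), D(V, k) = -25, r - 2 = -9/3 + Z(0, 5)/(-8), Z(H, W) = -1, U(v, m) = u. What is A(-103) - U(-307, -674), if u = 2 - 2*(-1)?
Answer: -29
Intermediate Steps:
u = 4 (u = 2 + 2 = 4)
U(v, m) = 4
r = -7/8 (r = 2 + (-9/3 - 1/(-8)) = 2 + (-9*1/3 - 1*(-1/8)) = 2 + (-3 + 1/8) = 2 - 23/8 = -7/8 ≈ -0.87500)
A(X) = -25
A(-103) - U(-307, -674) = -25 - 1*4 = -25 - 4 = -29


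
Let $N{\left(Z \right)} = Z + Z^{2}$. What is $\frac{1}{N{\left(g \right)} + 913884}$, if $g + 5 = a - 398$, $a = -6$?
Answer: $\frac{1}{1080756} \approx 9.2528 \cdot 10^{-7}$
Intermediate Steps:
$g = -409$ ($g = -5 - 404 = -409$)
$\frac{1}{N{\left(g \right)} + 913884} = \frac{1}{- 409 \left(1 - 409\right) + 913884} = \frac{1}{\left(-409\right) \left(-408\right) + 913884} = \frac{1}{166872 + 913884} = \frac{1}{1080756}$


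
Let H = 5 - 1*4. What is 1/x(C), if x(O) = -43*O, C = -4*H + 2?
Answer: 1/86 ≈ 0.011628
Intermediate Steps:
H = 1 (H = 5 - 4 = 1)
C = -2 (C = -4*1 + 2 = -4 + 2 = -2)
1/x(C) = 1/(-43*(-2)) = 1/86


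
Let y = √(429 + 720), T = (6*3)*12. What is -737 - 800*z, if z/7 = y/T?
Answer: -737 - 700*√1149/27 ≈ -1615.8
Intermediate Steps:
T = 216 (T = 18*12 = 216)
y = √1149 ≈ 33.897
z = 7*√1149/216 (z = 7*(√1149/216) = 7*√1149/216 ≈ 1.0985)
-737 - 800*z = -737 - 700*√1149/27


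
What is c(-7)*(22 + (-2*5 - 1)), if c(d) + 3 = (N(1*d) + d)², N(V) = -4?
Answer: 1298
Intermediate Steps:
c(d) = -3 + (-4 + d)²
c(-7)*(22 + (-2*5 - 1)) = (-3 + (-4 - 7)²)*(22 + (-2*5 - 1)) = (-3 + (-11)²)*(22 + (-10 - 1)) = (-3 + 121)*(22 - 11) = 118*11 = 1298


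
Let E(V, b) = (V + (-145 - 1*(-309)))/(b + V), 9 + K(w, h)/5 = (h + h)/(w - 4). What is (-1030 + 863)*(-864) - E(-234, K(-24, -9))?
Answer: 557094988/3861 ≈ 1.4429e+5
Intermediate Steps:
K(w, h) = -45 + 10*h/(-4 + w) (K(w, h) = -45 + 5*((h + h)/(w - 4)) = -45 + 5*((2*h)/(-4 + w)) = -45 + 5*(2*h/(-4 + w)) = -45 + 10*h/(-4 + w))
E(V, b) = (164 + V)/(V + b) (E(V, b) = (V + (-145 + 309))/(V + b) = (V + 164)/(V + b) = (164 + V)/(V + b))
(-1030 + 863)*(-864) - E(-234, K(-24, -9)) = (-1030 + 863)*(-864) - (164 - 234)/(-234 + 5*(36 - 9*(-24) + 2*(-9))/(-4 - 24)) = -167*(-864) - (-70)/(-234 + 5*(36 + 216 - 18)/(-28)) = 144288 - (-70)/(-234 + 5*(-1/28)*234) = 144288 - (-70)/(-234 - 585/14) = 144288 - (-70)/(-3861/14) = 144288 - (-14)*(-70)/3861 = 144288 - 1*980/3861 = 144288 - 980/3861 = 557094988/3861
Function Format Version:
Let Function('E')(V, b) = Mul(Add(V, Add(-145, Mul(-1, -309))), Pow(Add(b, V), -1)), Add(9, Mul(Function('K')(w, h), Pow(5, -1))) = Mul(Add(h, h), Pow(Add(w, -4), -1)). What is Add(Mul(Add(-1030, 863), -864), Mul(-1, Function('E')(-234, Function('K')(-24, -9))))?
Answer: Rational(557094988, 3861) ≈ 1.4429e+5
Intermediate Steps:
Function('K')(w, h) = Add(-45, Mul(10, h, Pow(Add(-4, w), -1))) (Function('K')(w, h) = Add(-45, Mul(5, Mul(Add(h, h), Pow(Add(w, -4), -1)))) = Add(-45, Mul(5, Mul(Mul(2, h), Pow(Add(-4, w), -1)))) = Add(-45, Mul(5, Mul(2, h, Pow(Add(-4, w), -1)))) = Add(-45, Mul(10, h, Pow(Add(-4, w), -1))))
Function('E')(V, b) = Mul(Pow(Add(V, b), -1), Add(164, V)) (Function('E')(V, b) = Mul(Add(V, Add(-145, 309)), Pow(Add(V, b), -1)) = Mul(Add(V, 164), Pow(Add(V, b), -1)) = Mul(Add(164, V), Pow(Add(V, b), -1)) = Mul(Pow(Add(V, b), -1), Add(164, V)))
Add(Mul(Add(-1030, 863), -864), Mul(-1, Function('E')(-234, Function('K')(-24, -9)))) = Add(Mul(Add(-1030, 863), -864), Mul(-1, Mul(Pow(Add(-234, Mul(5, Pow(Add(-4, -24), -1), Add(36, Mul(-9, -24), Mul(2, -9)))), -1), Add(164, -234)))) = Add(Mul(-167, -864), Mul(-1, Mul(Pow(Add(-234, Mul(5, Pow(-28, -1), Add(36, 216, -18))), -1), -70))) = Add(144288, Mul(-1, Mul(Pow(Add(-234, Mul(5, Rational(-1, 28), 234)), -1), -70))) = Add(144288, Mul(-1, Mul(Pow(Add(-234, Rational(-585, 14)), -1), -70))) = Add(144288, Mul(-1, Mul(Pow(Rational(-3861, 14), -1), -70))) = Add(144288, Mul(-1, Mul(Rational(-14, 3861), -70))) = Add(144288, Mul(-1, Rational(980, 3861))) = Add(144288, Rational(-980, 3861)) = Rational(557094988, 3861)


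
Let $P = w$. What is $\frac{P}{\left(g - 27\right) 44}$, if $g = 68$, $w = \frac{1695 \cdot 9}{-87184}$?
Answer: $- \frac{15255}{157279936} \approx -9.6993 \cdot 10^{-5}$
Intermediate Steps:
$w = - \frac{15255}{87184}$ ($w = 15255 \left(- \frac{1}{87184}\right) = - \frac{15255}{87184} \approx -0.17497$)
$P = - \frac{15255}{87184} \approx -0.17497$
$\frac{P}{\left(g - 27\right) 44} = - \frac{15255}{87184 \left(68 - 27\right) 44} = - \frac{15255}{87184 \cdot 41 \cdot 44} = - \frac{15255}{87184 \cdot 1804} = \left(- \frac{15255}{87184}\right) \frac{1}{1804} = - \frac{15255}{157279936}$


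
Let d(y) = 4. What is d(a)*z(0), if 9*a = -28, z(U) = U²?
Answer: 0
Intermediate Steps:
a = -28/9 (a = (⅑)*(-28) = -28/9 ≈ -3.1111)
d(a)*z(0) = 4*0² = 4*0 = 0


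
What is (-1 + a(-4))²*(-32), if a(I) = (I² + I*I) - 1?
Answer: -28800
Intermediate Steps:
a(I) = -1 + 2*I² (a(I) = (I² + I²) - 1 = 2*I² - 1 = -1 + 2*I²)
(-1 + a(-4))²*(-32) = (-1 + (-1 + 2*(-4)²))²*(-32) = (-1 + (-1 + 2*16))²*(-32) = (-1 + (-1 + 32))²*(-32) = (-1 + 31)²*(-32) = 30²*(-32) = 900*(-32) = -28800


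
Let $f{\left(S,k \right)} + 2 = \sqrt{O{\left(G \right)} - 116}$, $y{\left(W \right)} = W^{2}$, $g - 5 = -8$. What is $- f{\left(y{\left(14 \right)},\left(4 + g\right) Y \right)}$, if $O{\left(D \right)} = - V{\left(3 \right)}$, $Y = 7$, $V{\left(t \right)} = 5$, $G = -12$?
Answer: $2 - 11 i \approx 2.0 - 11.0 i$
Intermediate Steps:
$g = -3$ ($g = 5 - 8 = -3$)
$O{\left(D \right)} = -5$ ($O{\left(D \right)} = \left(-1\right) 5 = -5$)
$f{\left(S,k \right)} = -2 + 11 i$ ($f{\left(S,k \right)} = -2 + \sqrt{-5 - 116} = -2 + \sqrt{-121} = -2 + 11 i$)
$- f{\left(y{\left(14 \right)},\left(4 + g\right) Y \right)} = - (-2 + 11 i) = 2 - 11 i$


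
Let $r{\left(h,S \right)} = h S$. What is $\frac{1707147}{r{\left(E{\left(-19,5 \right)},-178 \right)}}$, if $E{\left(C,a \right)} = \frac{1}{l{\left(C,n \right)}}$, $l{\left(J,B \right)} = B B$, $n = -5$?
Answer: $- \frac{42678675}{178} \approx -2.3977 \cdot 10^{5}$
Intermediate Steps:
$l{\left(J,B \right)} = B^{2}$
$E{\left(C,a \right)} = \frac{1}{25}$ ($E{\left(C,a \right)} = \frac{1}{\left(-5\right)^{2}} = \frac{1}{25}$)
$r{\left(h,S \right)} = S h$
$\frac{1707147}{r{\left(E{\left(-19,5 \right)},-178 \right)}} = \frac{1707147}{\left(-178\right) \frac{1}{25}} = \frac{1707147}{- \frac{178}{25}} = 1707147 \left(- \frac{25}{178}\right) = - \frac{42678675}{178}$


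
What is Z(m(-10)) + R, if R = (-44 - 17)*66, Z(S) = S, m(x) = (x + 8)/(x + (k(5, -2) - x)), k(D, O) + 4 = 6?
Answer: -4027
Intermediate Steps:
k(D, O) = 2 (k(D, O) = -4 + 6 = 2)
m(x) = 4 + x/2 (m(x) = (x + 8)/(x + (2 - x)) = (8 + x)/2 = (8 + x)*(½) = 4 + x/2)
R = -4026 (R = -61*66 = -4026)
Z(m(-10)) + R = (4 + (½)*(-10)) - 4026 = (4 - 5) - 4026 = -1 - 4026 = -4027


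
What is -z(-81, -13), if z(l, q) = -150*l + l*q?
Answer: -13203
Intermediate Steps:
-z(-81, -13) = -(-81)*(-150 - 13) = -(-81)*(-163) = -1*13203 = -13203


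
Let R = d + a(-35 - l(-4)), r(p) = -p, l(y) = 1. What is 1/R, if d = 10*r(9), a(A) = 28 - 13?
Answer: -1/75 ≈ -0.013333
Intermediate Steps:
a(A) = 15
d = -90 (d = 10*(-1*9) = 10*(-9) = -90)
R = -75 (R = -90 + 15 = -75)
1/R = 1/(-75) = -1/75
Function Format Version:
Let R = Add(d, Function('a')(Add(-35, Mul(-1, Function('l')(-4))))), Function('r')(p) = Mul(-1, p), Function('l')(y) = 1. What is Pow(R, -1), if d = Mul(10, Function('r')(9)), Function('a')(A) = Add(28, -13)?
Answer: Rational(-1, 75) ≈ -0.013333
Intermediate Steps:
Function('a')(A) = 15
d = -90 (d = Mul(10, Mul(-1, 9)) = Mul(10, -9) = -90)
R = -75 (R = Add(-90, 15) = -75)
Pow(R, -1) = Pow(-75, -1) = Rational(-1, 75)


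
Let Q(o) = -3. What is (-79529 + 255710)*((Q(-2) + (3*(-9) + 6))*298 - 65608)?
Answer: -12818929560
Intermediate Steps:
(-79529 + 255710)*((Q(-2) + (3*(-9) + 6))*298 - 65608) = (-79529 + 255710)*((-3 + (3*(-9) + 6))*298 - 65608) = 176181*((-3 + (-27 + 6))*298 - 65608) = 176181*((-3 - 21)*298 - 65608) = 176181*(-24*298 - 65608) = 176181*(-7152 - 65608) = 176181*(-72760) = -12818929560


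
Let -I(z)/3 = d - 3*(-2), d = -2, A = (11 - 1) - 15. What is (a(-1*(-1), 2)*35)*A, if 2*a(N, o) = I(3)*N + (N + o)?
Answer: 1575/2 ≈ 787.50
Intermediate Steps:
A = -5 (A = 10 - 15 = -5)
I(z) = -12 (I(z) = -3*(-2 - 3*(-2)) = -3*(-2 - 1*(-6)) = -3*(-2 + 6) = -3*4 = -12)
a(N, o) = o/2 - 11*N/2 (a(N, o) = (-12*N + (N + o))/2 = (o - 11*N)/2 = o/2 - 11*N/2)
(a(-1*(-1), 2)*35)*A = (((1/2)*2 - (-11)*(-1)/2)*35)*(-5) = ((1 - 11/2*1)*35)*(-5) = ((1 - 11/2)*35)*(-5) = -9/2*35*(-5) = -315/2*(-5) = 1575/2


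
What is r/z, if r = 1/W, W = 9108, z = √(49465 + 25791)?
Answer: √18814/342715824 ≈ 4.0023e-7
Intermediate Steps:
z = 2*√18814 (z = √75256 = 2*√18814 ≈ 274.33)
r = 1/9108 ≈ 0.00010979
r/z = 1/(9108*((2*√18814))) = (√18814/37628)/9108 = √18814/342715824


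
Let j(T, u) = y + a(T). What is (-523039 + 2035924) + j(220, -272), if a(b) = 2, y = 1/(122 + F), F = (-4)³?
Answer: 87747447/58 ≈ 1.5129e+6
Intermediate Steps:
F = -64
y = 1/58 (y = 1/(122 - 64) = 1/58 ≈ 0.017241)
j(T, u) = 117/58 (j(T, u) = 1/58 + 2 = 117/58)
(-523039 + 2035924) + j(220, -272) = (-523039 + 2035924) + 117/58 = 1512885 + 117/58 = 87747447/58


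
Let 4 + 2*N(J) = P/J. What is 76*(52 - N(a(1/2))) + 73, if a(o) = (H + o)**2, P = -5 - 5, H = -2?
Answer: 39113/9 ≈ 4345.9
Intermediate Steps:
P = -10
a(o) = (-2 + o)**2
N(J) = -2 - 5/J (N(J) = -2 + (-10/J)/2 = -2 - 5/J)
76*(52 - N(a(1/2))) + 73 = 76*(52 - (-2 - 5/(-2 + 1/2)**2)) + 73 = 76*(52 - (-2 - 5/((-3/2)**2))) + 73 = 76*(52 - (-2 - 5/9/4)) + 73 = 76*(52 - (-2 - 5*4/9)) + 73 = 76*(52 - (-2 - 20/9)) + 73 = 76*(52 - 1*(-38/9)) + 73 = 76*(52 + 38/9) + 73 = 76*(506/9) + 73 = 38456/9 + 73 = 39113/9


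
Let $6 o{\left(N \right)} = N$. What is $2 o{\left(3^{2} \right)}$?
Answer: $3$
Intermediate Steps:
$o{\left(N \right)} = \frac{N}{6}$
$2 o{\left(3^{2} \right)} = 2 \frac{3^{2}}{6} = 2 \cdot \frac{1}{6} \cdot 9 = 2 \cdot \frac{3}{2} = 3$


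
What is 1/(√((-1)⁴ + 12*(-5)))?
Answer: -I*√59/59 ≈ -0.13019*I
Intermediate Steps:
1/(√((-1)⁴ + 12*(-5))) = 1/(√(1 - 60)) = 1/(√(-59)) = 1/(I*√59) = -I*√59/59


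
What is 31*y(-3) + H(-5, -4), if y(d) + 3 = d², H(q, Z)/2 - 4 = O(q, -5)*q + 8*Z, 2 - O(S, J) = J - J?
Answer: 110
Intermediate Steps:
O(S, J) = 2 (O(S, J) = 2 - (J - J) = 2 - 1*0 = 2 + 0 = 2)
H(q, Z) = 8 + 4*q + 16*Z (H(q, Z) = 8 + 2*(2*q + 8*Z) = 8 + (4*q + 16*Z) = 8 + 4*q + 16*Z)
y(d) = -3 + d²
31*y(-3) + H(-5, -4) = 31*(-3 + (-3)²) + (8 + 4*(-5) + 16*(-4)) = 31*(-3 + 9) + (8 - 20 - 64) = 31*6 - 76 = 186 - 76 = 110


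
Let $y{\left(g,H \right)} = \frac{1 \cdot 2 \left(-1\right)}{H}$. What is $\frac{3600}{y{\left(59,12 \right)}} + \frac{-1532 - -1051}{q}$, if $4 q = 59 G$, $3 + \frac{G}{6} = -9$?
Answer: $- \frac{22938719}{1062} \approx -21600.0$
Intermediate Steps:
$G = -72$ ($G = -18 + 6 \left(-9\right) = -18 - 54 = -72$)
$q = -1062$ ($q = \frac{59 \left(-72\right)}{4} = \frac{1}{4} \left(-4248\right) = -1062$)
$y{\left(g,H \right)} = - \frac{2}{H}$ ($y{\left(g,H \right)} = \frac{2 \left(-1\right)}{H} = - \frac{2}{H}$)
$\frac{3600}{y{\left(59,12 \right)}} + \frac{-1532 - -1051}{q} = \frac{3600}{\left(-2\right) \frac{1}{12}} + \frac{-1532 - -1051}{-1062} = \frac{3600}{\left(-2\right) \frac{1}{12}} + \left(-1532 + 1051\right) \left(- \frac{1}{1062}\right) = \frac{3600}{- \frac{1}{6}} - - \frac{481}{1062} = 3600 \left(-6\right) + \frac{481}{1062} = -21600 + \frac{481}{1062} = - \frac{22938719}{1062}$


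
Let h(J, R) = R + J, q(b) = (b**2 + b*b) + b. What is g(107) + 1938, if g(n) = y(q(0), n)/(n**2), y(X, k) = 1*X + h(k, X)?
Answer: 207367/107 ≈ 1938.0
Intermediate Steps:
q(b) = b + 2*b**2 (q(b) = (b**2 + b**2) + b = 2*b**2 + b = b + 2*b**2)
h(J, R) = J + R
y(X, k) = k + 2*X (y(X, k) = 1*X + (k + X) = X + (X + k) = k + 2*X)
g(n) = 1/n (g(n) = (n + 2*(0*(1 + 2*0)))/(n**2) = (n + 2*(0*(1 + 0)))/n**2 = (n + 2*(0*1))/n**2 = (n + 2*0)/n**2 = (n + 0)/n**2 = n/n**2 = 1/n)
g(107) + 1938 = 1/107 + 1938 = 207367/107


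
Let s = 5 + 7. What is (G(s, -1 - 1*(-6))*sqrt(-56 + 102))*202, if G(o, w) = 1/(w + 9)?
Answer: 101*sqrt(46)/7 ≈ 97.859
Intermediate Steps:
s = 12
G(o, w) = 1/(9 + w)
(G(s, -1 - 1*(-6))*sqrt(-56 + 102))*202 = (sqrt(-56 + 102)/(9 + (-1 - 1*(-6))))*202 = (sqrt(46)/(9 + (-1 + 6)))*202 = (sqrt(46)/(9 + 5))*202 = (sqrt(46)/14)*202 = 101*sqrt(46)/7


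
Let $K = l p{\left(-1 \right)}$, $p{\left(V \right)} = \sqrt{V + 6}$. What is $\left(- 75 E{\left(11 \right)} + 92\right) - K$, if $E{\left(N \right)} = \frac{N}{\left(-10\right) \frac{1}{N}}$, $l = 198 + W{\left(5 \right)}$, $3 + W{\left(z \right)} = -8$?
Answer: $\frac{1999}{2} - 187 \sqrt{5} \approx 581.36$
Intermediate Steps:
$p{\left(V \right)} = \sqrt{6 + V}$
$W{\left(z \right)} = -11$ ($W{\left(z \right)} = -3 - 8 = -11$)
$l = 187$ ($l = 198 - 11 = 187$)
$K = 187 \sqrt{5}$ ($K = 187 \sqrt{6 - 1} = 187 \sqrt{5} \approx 418.14$)
$E{\left(N \right)} = - \frac{N^{2}}{10}$ ($E{\left(N \right)} = N \left(- \frac{N}{10}\right) = - \frac{N^{2}}{10}$)
$\left(- 75 E{\left(11 \right)} + 92\right) - K = \left(- 75 \left(- \frac{11^{2}}{10}\right) + 92\right) - 187 \sqrt{5} = \left(- 75 \left(\left(- \frac{1}{10}\right) 121\right) + 92\right) - 187 \sqrt{5} = \left(\left(-75\right) \left(- \frac{121}{10}\right) + 92\right) - 187 \sqrt{5} = \left(\frac{1815}{2} + 92\right) - 187 \sqrt{5} = \frac{1999}{2} - 187 \sqrt{5}$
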